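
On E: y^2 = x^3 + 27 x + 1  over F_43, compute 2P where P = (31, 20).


Doubling: s = (3 x1^2 + a) / (2 y1)
s = (3*31^2 + 27) / (2*20) mod 43 = 19
x3 = s^2 - 2 x1 mod 43 = 19^2 - 2*31 = 41
y3 = s (x1 - x3) - y1 mod 43 = 19 * (31 - 41) - 20 = 5

2P = (41, 5)


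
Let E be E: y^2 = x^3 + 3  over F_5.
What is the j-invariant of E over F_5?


Delta = -16(4 a^3 + 27 b^2) mod 5 = 2
-1728 * (4 a)^3 = -1728 * (4*0)^3 mod 5 = 0
j = 0 * 2^(-1) mod 5 = 0

j = 0 (mod 5)


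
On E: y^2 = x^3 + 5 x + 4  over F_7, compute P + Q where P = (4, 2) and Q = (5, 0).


P != Q, so use the chord formula.
s = (y2 - y1) / (x2 - x1) = (5) / (1) mod 7 = 5
x3 = s^2 - x1 - x2 mod 7 = 5^2 - 4 - 5 = 2
y3 = s (x1 - x3) - y1 mod 7 = 5 * (4 - 2) - 2 = 1

P + Q = (2, 1)


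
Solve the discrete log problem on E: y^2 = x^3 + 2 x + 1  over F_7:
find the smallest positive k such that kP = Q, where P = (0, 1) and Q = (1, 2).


Enumerate multiples of P until we hit Q = (1, 2):
  1P = (0, 1)
  2P = (1, 5)
  3P = (1, 2)
Match found at i = 3.

k = 3


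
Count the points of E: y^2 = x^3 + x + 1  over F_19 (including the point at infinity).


For each x in F_19, count y with y^2 = x^3 + 1 x + 1 mod 19:
  x = 0: RHS = 1, y in [1, 18]  -> 2 point(s)
  x = 2: RHS = 11, y in [7, 12]  -> 2 point(s)
  x = 5: RHS = 17, y in [6, 13]  -> 2 point(s)
  x = 7: RHS = 9, y in [3, 16]  -> 2 point(s)
  x = 9: RHS = 17, y in [6, 13]  -> 2 point(s)
  x = 10: RHS = 4, y in [2, 17]  -> 2 point(s)
  x = 13: RHS = 7, y in [8, 11]  -> 2 point(s)
  x = 14: RHS = 4, y in [2, 17]  -> 2 point(s)
  x = 15: RHS = 9, y in [3, 16]  -> 2 point(s)
  x = 16: RHS = 9, y in [3, 16]  -> 2 point(s)
Affine points: 20. Add the point at infinity: total = 21.

#E(F_19) = 21


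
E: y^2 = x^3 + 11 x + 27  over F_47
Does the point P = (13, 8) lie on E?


Check whether y^2 = x^3 + 11 x + 27 (mod 47) for (x, y) = (13, 8).
LHS: y^2 = 8^2 mod 47 = 17
RHS: x^3 + 11 x + 27 = 13^3 + 11*13 + 27 mod 47 = 17
LHS = RHS

Yes, on the curve


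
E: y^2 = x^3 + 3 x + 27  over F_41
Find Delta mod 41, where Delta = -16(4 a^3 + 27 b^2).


4 a^3 + 27 b^2 = 4*3^3 + 27*27^2 = 108 + 19683 = 19791
Delta = -16 * (19791) = -316656
Delta mod 41 = 28

Delta = 28 (mod 41)


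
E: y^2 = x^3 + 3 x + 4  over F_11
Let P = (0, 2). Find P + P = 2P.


Doubling: s = (3 x1^2 + a) / (2 y1)
s = (3*0^2 + 3) / (2*2) mod 11 = 9
x3 = s^2 - 2 x1 mod 11 = 9^2 - 2*0 = 4
y3 = s (x1 - x3) - y1 mod 11 = 9 * (0 - 4) - 2 = 6

2P = (4, 6)


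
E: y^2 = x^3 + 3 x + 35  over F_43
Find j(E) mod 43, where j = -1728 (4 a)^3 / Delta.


Delta = -16(4 a^3 + 27 b^2) mod 43 = 36
-1728 * (4 a)^3 = -1728 * (4*3)^3 mod 43 = 22
j = 22 * 36^(-1) mod 43 = 3

j = 3 (mod 43)


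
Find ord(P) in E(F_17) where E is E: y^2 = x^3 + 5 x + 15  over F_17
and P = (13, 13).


Compute successive multiples of P until we hit O:
  1P = (13, 13)
  2P = (7, 11)
  3P = (16, 3)
  4P = (1, 15)
  5P = (12, 1)
  6P = (0, 7)
  7P = (2, 13)
  8P = (2, 4)
  ... (continuing to 15P)
  15P = O

ord(P) = 15


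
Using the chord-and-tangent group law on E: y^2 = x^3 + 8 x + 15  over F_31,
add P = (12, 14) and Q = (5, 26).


P != Q, so use the chord formula.
s = (y2 - y1) / (x2 - x1) = (12) / (24) mod 31 = 16
x3 = s^2 - x1 - x2 mod 31 = 16^2 - 12 - 5 = 22
y3 = s (x1 - x3) - y1 mod 31 = 16 * (12 - 22) - 14 = 12

P + Q = (22, 12)


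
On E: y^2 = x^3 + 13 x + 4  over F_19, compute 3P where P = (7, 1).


k = 3 = 11_2 (binary, LSB first: 11)
Double-and-add from P = (7, 1):
  bit 0 = 1: acc = O + (7, 1) = (7, 1)
  bit 1 = 1: acc = (7, 1) + (2, 0) = (7, 18)

3P = (7, 18)


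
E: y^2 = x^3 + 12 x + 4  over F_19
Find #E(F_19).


For each x in F_19, count y with y^2 = x^3 + 12 x + 4 mod 19:
  x = 0: RHS = 4, y in [2, 17]  -> 2 point(s)
  x = 1: RHS = 17, y in [6, 13]  -> 2 point(s)
  x = 2: RHS = 17, y in [6, 13]  -> 2 point(s)
  x = 6: RHS = 7, y in [8, 11]  -> 2 point(s)
  x = 8: RHS = 4, y in [2, 17]  -> 2 point(s)
  x = 9: RHS = 5, y in [9, 10]  -> 2 point(s)
  x = 11: RHS = 4, y in [2, 17]  -> 2 point(s)
  x = 13: RHS = 1, y in [1, 18]  -> 2 point(s)
  x = 14: RHS = 9, y in [3, 16]  -> 2 point(s)
  x = 15: RHS = 6, y in [5, 14]  -> 2 point(s)
  x = 16: RHS = 17, y in [6, 13]  -> 2 point(s)
Affine points: 22. Add the point at infinity: total = 23.

#E(F_19) = 23


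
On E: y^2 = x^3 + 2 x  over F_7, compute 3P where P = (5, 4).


k = 3 = 11_2 (binary, LSB first: 11)
Double-and-add from P = (5, 4):
  bit 0 = 1: acc = O + (5, 4) = (5, 4)
  bit 1 = 1: acc = (5, 4) + (4, 3) = (6, 2)

3P = (6, 2)


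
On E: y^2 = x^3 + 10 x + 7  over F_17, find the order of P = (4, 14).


Compute successive multiples of P until we hit O:
  1P = (4, 14)
  2P = (8, 2)
  3P = (14, 16)
  4P = (14, 1)
  5P = (8, 15)
  6P = (4, 3)
  7P = O

ord(P) = 7


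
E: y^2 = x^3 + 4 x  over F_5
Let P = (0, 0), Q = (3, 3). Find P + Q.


P != Q, so use the chord formula.
s = (y2 - y1) / (x2 - x1) = (3) / (3) mod 5 = 1
x3 = s^2 - x1 - x2 mod 5 = 1^2 - 0 - 3 = 3
y3 = s (x1 - x3) - y1 mod 5 = 1 * (0 - 3) - 0 = 2

P + Q = (3, 2)


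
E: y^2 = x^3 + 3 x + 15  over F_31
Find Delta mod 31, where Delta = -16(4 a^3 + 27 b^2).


4 a^3 + 27 b^2 = 4*3^3 + 27*15^2 = 108 + 6075 = 6183
Delta = -16 * (6183) = -98928
Delta mod 31 = 24

Delta = 24 (mod 31)


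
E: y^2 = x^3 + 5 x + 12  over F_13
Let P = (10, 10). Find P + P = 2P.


Doubling: s = (3 x1^2 + a) / (2 y1)
s = (3*10^2 + 5) / (2*10) mod 13 = 12
x3 = s^2 - 2 x1 mod 13 = 12^2 - 2*10 = 7
y3 = s (x1 - x3) - y1 mod 13 = 12 * (10 - 7) - 10 = 0

2P = (7, 0)


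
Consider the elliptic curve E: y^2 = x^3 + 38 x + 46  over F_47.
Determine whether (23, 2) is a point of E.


Check whether y^2 = x^3 + 38 x + 46 (mod 47) for (x, y) = (23, 2).
LHS: y^2 = 2^2 mod 47 = 4
RHS: x^3 + 38 x + 46 = 23^3 + 38*23 + 46 mod 47 = 21
LHS != RHS

No, not on the curve


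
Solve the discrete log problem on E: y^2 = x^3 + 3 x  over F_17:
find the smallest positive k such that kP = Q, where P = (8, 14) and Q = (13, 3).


Enumerate multiples of P until we hit Q = (13, 3):
  1P = (8, 14)
  2P = (16, 8)
  3P = (1, 2)
  4P = (4, 5)
  5P = (9, 5)
  6P = (13, 14)
  7P = (13, 3)
Match found at i = 7.

k = 7


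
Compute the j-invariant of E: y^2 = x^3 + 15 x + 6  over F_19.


Delta = -16(4 a^3 + 27 b^2) mod 19 = 1
-1728 * (4 a)^3 = -1728 * (4*15)^3 mod 19 = 8
j = 8 * 1^(-1) mod 19 = 8

j = 8 (mod 19)


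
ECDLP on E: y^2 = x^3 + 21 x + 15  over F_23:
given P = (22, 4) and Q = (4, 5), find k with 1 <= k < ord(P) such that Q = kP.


Enumerate multiples of P until we hit Q = (4, 5):
  1P = (22, 4)
  2P = (11, 6)
  3P = (6, 14)
  4P = (13, 22)
  5P = (15, 5)
  6P = (17, 15)
  7P = (10, 11)
  8P = (3, 6)
  9P = (4, 5)
Match found at i = 9.

k = 9


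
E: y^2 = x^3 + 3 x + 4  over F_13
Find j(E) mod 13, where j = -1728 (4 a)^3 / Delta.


Delta = -16(4 a^3 + 27 b^2) mod 13 = 5
-1728 * (4 a)^3 = -1728 * (4*3)^3 mod 13 = 12
j = 12 * 5^(-1) mod 13 = 5

j = 5 (mod 13)


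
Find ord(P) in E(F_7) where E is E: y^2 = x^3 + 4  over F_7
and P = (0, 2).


Compute successive multiples of P until we hit O:
  1P = (0, 2)
  2P = (0, 5)
  3P = O

ord(P) = 3


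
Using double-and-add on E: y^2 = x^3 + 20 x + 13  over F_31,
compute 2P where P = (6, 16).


k = 2 = 10_2 (binary, LSB first: 01)
Double-and-add from P = (6, 16):
  bit 0 = 0: acc unchanged = O
  bit 1 = 1: acc = O + (4, 23) = (4, 23)

2P = (4, 23)


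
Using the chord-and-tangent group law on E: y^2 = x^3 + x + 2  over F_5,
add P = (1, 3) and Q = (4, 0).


P != Q, so use the chord formula.
s = (y2 - y1) / (x2 - x1) = (2) / (3) mod 5 = 4
x3 = s^2 - x1 - x2 mod 5 = 4^2 - 1 - 4 = 1
y3 = s (x1 - x3) - y1 mod 5 = 4 * (1 - 1) - 3 = 2

P + Q = (1, 2)


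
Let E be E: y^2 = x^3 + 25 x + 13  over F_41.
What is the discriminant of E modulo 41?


4 a^3 + 27 b^2 = 4*25^3 + 27*13^2 = 62500 + 4563 = 67063
Delta = -16 * (67063) = -1073008
Delta mod 41 = 3

Delta = 3 (mod 41)


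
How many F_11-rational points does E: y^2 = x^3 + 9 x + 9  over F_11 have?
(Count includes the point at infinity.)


For each x in F_11, count y with y^2 = x^3 + 9 x + 9 mod 11:
  x = 0: RHS = 9, y in [3, 8]  -> 2 point(s)
  x = 5: RHS = 3, y in [5, 6]  -> 2 point(s)
  x = 6: RHS = 4, y in [2, 9]  -> 2 point(s)
  x = 9: RHS = 5, y in [4, 7]  -> 2 point(s)
Affine points: 8. Add the point at infinity: total = 9.

#E(F_11) = 9


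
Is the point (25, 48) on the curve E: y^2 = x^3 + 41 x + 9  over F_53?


Check whether y^2 = x^3 + 41 x + 9 (mod 53) for (x, y) = (25, 48).
LHS: y^2 = 48^2 mod 53 = 25
RHS: x^3 + 41 x + 9 = 25^3 + 41*25 + 9 mod 53 = 17
LHS != RHS

No, not on the curve


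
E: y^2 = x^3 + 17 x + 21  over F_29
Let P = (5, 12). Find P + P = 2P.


Doubling: s = (3 x1^2 + a) / (2 y1)
s = (3*5^2 + 17) / (2*12) mod 29 = 28
x3 = s^2 - 2 x1 mod 29 = 28^2 - 2*5 = 20
y3 = s (x1 - x3) - y1 mod 29 = 28 * (5 - 20) - 12 = 3

2P = (20, 3)


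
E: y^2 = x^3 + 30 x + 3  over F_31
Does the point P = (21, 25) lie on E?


Check whether y^2 = x^3 + 30 x + 3 (mod 31) for (x, y) = (21, 25).
LHS: y^2 = 25^2 mod 31 = 5
RHS: x^3 + 30 x + 3 = 21^3 + 30*21 + 3 mod 31 = 5
LHS = RHS

Yes, on the curve


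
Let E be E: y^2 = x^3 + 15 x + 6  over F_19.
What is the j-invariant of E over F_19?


Delta = -16(4 a^3 + 27 b^2) mod 19 = 1
-1728 * (4 a)^3 = -1728 * (4*15)^3 mod 19 = 8
j = 8 * 1^(-1) mod 19 = 8

j = 8 (mod 19)


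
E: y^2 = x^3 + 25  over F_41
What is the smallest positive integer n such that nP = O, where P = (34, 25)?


Compute successive multiples of P until we hit O:
  1P = (34, 25)
  2P = (12, 20)
  3P = (38, 30)
  4P = (9, 37)
  5P = (37, 24)
  6P = (2, 19)
  7P = (10, 0)
  8P = (2, 22)
  ... (continuing to 14P)
  14P = O

ord(P) = 14


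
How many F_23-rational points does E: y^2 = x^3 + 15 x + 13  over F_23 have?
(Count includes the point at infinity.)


For each x in F_23, count y with y^2 = x^3 + 15 x + 13 mod 23:
  x = 0: RHS = 13, y in [6, 17]  -> 2 point(s)
  x = 1: RHS = 6, y in [11, 12]  -> 2 point(s)
  x = 3: RHS = 16, y in [4, 19]  -> 2 point(s)
  x = 5: RHS = 6, y in [11, 12]  -> 2 point(s)
  x = 7: RHS = 1, y in [1, 22]  -> 2 point(s)
  x = 8: RHS = 1, y in [1, 22]  -> 2 point(s)
  x = 9: RHS = 3, y in [7, 16]  -> 2 point(s)
  x = 10: RHS = 13, y in [6, 17]  -> 2 point(s)
  x = 12: RHS = 12, y in [9, 14]  -> 2 point(s)
  x = 13: RHS = 13, y in [6, 17]  -> 2 point(s)
  x = 14: RHS = 0, y in [0]  -> 1 point(s)
  x = 15: RHS = 2, y in [5, 18]  -> 2 point(s)
  x = 16: RHS = 2, y in [5, 18]  -> 2 point(s)
  x = 17: RHS = 6, y in [11, 12]  -> 2 point(s)
  x = 19: RHS = 4, y in [2, 21]  -> 2 point(s)
Affine points: 29. Add the point at infinity: total = 30.

#E(F_23) = 30


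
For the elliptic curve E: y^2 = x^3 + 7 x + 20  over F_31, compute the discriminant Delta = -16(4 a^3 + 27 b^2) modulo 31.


4 a^3 + 27 b^2 = 4*7^3 + 27*20^2 = 1372 + 10800 = 12172
Delta = -16 * (12172) = -194752
Delta mod 31 = 21

Delta = 21 (mod 31)


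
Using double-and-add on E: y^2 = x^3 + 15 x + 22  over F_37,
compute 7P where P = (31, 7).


k = 7 = 111_2 (binary, LSB first: 111)
Double-and-add from P = (31, 7):
  bit 0 = 1: acc = O + (31, 7) = (31, 7)
  bit 1 = 1: acc = (31, 7) + (15, 12) = (32, 28)
  bit 2 = 1: acc = (32, 28) + (8, 32) = (33, 3)

7P = (33, 3)


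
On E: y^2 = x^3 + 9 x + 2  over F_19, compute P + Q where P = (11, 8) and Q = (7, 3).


P != Q, so use the chord formula.
s = (y2 - y1) / (x2 - x1) = (14) / (15) mod 19 = 6
x3 = s^2 - x1 - x2 mod 19 = 6^2 - 11 - 7 = 18
y3 = s (x1 - x3) - y1 mod 19 = 6 * (11 - 18) - 8 = 7

P + Q = (18, 7)


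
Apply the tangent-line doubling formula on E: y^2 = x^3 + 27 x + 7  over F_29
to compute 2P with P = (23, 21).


Doubling: s = (3 x1^2 + a) / (2 y1)
s = (3*23^2 + 27) / (2*21) mod 29 = 26
x3 = s^2 - 2 x1 mod 29 = 26^2 - 2*23 = 21
y3 = s (x1 - x3) - y1 mod 29 = 26 * (23 - 21) - 21 = 2

2P = (21, 2)


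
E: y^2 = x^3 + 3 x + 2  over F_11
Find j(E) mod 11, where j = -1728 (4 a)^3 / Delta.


Delta = -16(4 a^3 + 27 b^2) mod 11 = 9
-1728 * (4 a)^3 = -1728 * (4*3)^3 mod 11 = 10
j = 10 * 9^(-1) mod 11 = 6

j = 6 (mod 11)


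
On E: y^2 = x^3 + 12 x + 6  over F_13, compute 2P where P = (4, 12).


Doubling: s = (3 x1^2 + a) / (2 y1)
s = (3*4^2 + 12) / (2*12) mod 13 = 9
x3 = s^2 - 2 x1 mod 13 = 9^2 - 2*4 = 8
y3 = s (x1 - x3) - y1 mod 13 = 9 * (4 - 8) - 12 = 4

2P = (8, 4)


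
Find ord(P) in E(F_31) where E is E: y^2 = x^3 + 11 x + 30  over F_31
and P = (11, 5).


Compute successive multiples of P until we hit O:
  1P = (11, 5)
  2P = (14, 13)
  3P = (20, 2)
  4P = (7, 4)
  5P = (15, 25)
  6P = (30, 24)
  7P = (22, 15)
  8P = (6, 8)
  ... (continuing to 34P)
  34P = O

ord(P) = 34


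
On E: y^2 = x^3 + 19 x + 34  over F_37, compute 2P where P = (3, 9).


k = 2 = 10_2 (binary, LSB first: 01)
Double-and-add from P = (3, 9):
  bit 0 = 0: acc unchanged = O
  bit 1 = 1: acc = O + (22, 0) = (22, 0)

2P = (22, 0)


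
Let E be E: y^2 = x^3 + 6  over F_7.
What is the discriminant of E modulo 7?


4 a^3 + 27 b^2 = 4*0^3 + 27*6^2 = 0 + 972 = 972
Delta = -16 * (972) = -15552
Delta mod 7 = 2

Delta = 2 (mod 7)


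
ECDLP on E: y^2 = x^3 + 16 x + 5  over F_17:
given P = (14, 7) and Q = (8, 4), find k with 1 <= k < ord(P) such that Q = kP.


Enumerate multiples of P until we hit Q = (8, 4):
  1P = (14, 7)
  2P = (15, 13)
  3P = (7, 1)
  4P = (12, 2)
  5P = (10, 3)
  6P = (11, 13)
  7P = (13, 8)
  8P = (8, 4)
Match found at i = 8.

k = 8


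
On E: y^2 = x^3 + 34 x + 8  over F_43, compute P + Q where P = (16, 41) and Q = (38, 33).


P != Q, so use the chord formula.
s = (y2 - y1) / (x2 - x1) = (35) / (22) mod 43 = 27
x3 = s^2 - x1 - x2 mod 43 = 27^2 - 16 - 38 = 30
y3 = s (x1 - x3) - y1 mod 43 = 27 * (16 - 30) - 41 = 11

P + Q = (30, 11)


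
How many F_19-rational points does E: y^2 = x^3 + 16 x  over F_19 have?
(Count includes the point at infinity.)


For each x in F_19, count y with y^2 = x^3 + 16 x + 0 mod 19:
  x = 0: RHS = 0, y in [0]  -> 1 point(s)
  x = 1: RHS = 17, y in [6, 13]  -> 2 point(s)
  x = 10: RHS = 1, y in [1, 18]  -> 2 point(s)
  x = 11: RHS = 6, y in [5, 14]  -> 2 point(s)
  x = 12: RHS = 1, y in [1, 18]  -> 2 point(s)
  x = 13: RHS = 11, y in [7, 12]  -> 2 point(s)
  x = 14: RHS = 4, y in [2, 17]  -> 2 point(s)
  x = 15: RHS = 5, y in [9, 10]  -> 2 point(s)
  x = 16: RHS = 1, y in [1, 18]  -> 2 point(s)
  x = 17: RHS = 17, y in [6, 13]  -> 2 point(s)
Affine points: 19. Add the point at infinity: total = 20.

#E(F_19) = 20


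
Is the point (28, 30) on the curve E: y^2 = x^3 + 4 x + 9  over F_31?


Check whether y^2 = x^3 + 4 x + 9 (mod 31) for (x, y) = (28, 30).
LHS: y^2 = 30^2 mod 31 = 1
RHS: x^3 + 4 x + 9 = 28^3 + 4*28 + 9 mod 31 = 1
LHS = RHS

Yes, on the curve


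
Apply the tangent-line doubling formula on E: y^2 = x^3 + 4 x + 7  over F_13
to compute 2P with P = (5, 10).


Doubling: s = (3 x1^2 + a) / (2 y1)
s = (3*5^2 + 4) / (2*10) mod 13 = 2
x3 = s^2 - 2 x1 mod 13 = 2^2 - 2*5 = 7
y3 = s (x1 - x3) - y1 mod 13 = 2 * (5 - 7) - 10 = 12

2P = (7, 12)


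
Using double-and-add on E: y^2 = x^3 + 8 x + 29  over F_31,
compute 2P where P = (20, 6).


k = 2 = 10_2 (binary, LSB first: 01)
Double-and-add from P = (20, 6):
  bit 0 = 0: acc unchanged = O
  bit 1 = 1: acc = O + (5, 16) = (5, 16)

2P = (5, 16)


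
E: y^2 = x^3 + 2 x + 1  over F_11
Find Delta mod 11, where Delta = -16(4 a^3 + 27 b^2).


4 a^3 + 27 b^2 = 4*2^3 + 27*1^2 = 32 + 27 = 59
Delta = -16 * (59) = -944
Delta mod 11 = 2

Delta = 2 (mod 11)


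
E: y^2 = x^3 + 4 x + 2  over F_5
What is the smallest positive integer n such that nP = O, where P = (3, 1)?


Compute successive multiples of P until we hit O:
  1P = (3, 1)
  2P = (3, 4)
  3P = O

ord(P) = 3


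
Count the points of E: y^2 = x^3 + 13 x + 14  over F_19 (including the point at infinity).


For each x in F_19, count y with y^2 = x^3 + 13 x + 14 mod 19:
  x = 1: RHS = 9, y in [3, 16]  -> 2 point(s)
  x = 3: RHS = 4, y in [2, 17]  -> 2 point(s)
  x = 4: RHS = 16, y in [4, 15]  -> 2 point(s)
  x = 6: RHS = 4, y in [2, 17]  -> 2 point(s)
  x = 7: RHS = 11, y in [7, 12]  -> 2 point(s)
  x = 9: RHS = 5, y in [9, 10]  -> 2 point(s)
  x = 10: RHS = 4, y in [2, 17]  -> 2 point(s)
  x = 11: RHS = 6, y in [5, 14]  -> 2 point(s)
  x = 12: RHS = 17, y in [6, 13]  -> 2 point(s)
  x = 13: RHS = 5, y in [9, 10]  -> 2 point(s)
  x = 16: RHS = 5, y in [9, 10]  -> 2 point(s)
  x = 18: RHS = 0, y in [0]  -> 1 point(s)
Affine points: 23. Add the point at infinity: total = 24.

#E(F_19) = 24


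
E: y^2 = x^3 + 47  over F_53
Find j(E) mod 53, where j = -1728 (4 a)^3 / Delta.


Delta = -16(4 a^3 + 27 b^2) mod 53 = 30
-1728 * (4 a)^3 = -1728 * (4*0)^3 mod 53 = 0
j = 0 * 30^(-1) mod 53 = 0

j = 0 (mod 53)


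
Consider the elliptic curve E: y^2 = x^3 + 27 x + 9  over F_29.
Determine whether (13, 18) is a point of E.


Check whether y^2 = x^3 + 27 x + 9 (mod 29) for (x, y) = (13, 18).
LHS: y^2 = 18^2 mod 29 = 5
RHS: x^3 + 27 x + 9 = 13^3 + 27*13 + 9 mod 29 = 5
LHS = RHS

Yes, on the curve


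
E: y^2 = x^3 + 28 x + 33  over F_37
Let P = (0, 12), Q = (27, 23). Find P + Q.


P != Q, so use the chord formula.
s = (y2 - y1) / (x2 - x1) = (11) / (27) mod 37 = 10
x3 = s^2 - x1 - x2 mod 37 = 10^2 - 0 - 27 = 36
y3 = s (x1 - x3) - y1 mod 37 = 10 * (0 - 36) - 12 = 35

P + Q = (36, 35)


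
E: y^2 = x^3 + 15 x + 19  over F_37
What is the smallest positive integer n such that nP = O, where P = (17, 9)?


Compute successive multiples of P until we hit O:
  1P = (17, 9)
  2P = (36, 22)
  3P = (31, 34)
  4P = (29, 33)
  5P = (32, 35)
  6P = (16, 10)
  7P = (5, 16)
  8P = (12, 22)
  ... (continuing to 31P)
  31P = O

ord(P) = 31


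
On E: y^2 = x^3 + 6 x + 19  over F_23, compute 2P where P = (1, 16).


Doubling: s = (3 x1^2 + a) / (2 y1)
s = (3*1^2 + 6) / (2*16) mod 23 = 1
x3 = s^2 - 2 x1 mod 23 = 1^2 - 2*1 = 22
y3 = s (x1 - x3) - y1 mod 23 = 1 * (1 - 22) - 16 = 9

2P = (22, 9)


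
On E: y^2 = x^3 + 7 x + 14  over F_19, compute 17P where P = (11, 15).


k = 17 = 10001_2 (binary, LSB first: 10001)
Double-and-add from P = (11, 15):
  bit 0 = 1: acc = O + (11, 15) = (11, 15)
  bit 1 = 0: acc unchanged = (11, 15)
  bit 2 = 0: acc unchanged = (11, 15)
  bit 3 = 0: acc unchanged = (11, 15)
  bit 4 = 1: acc = (11, 15) + (17, 12) = (15, 6)

17P = (15, 6)


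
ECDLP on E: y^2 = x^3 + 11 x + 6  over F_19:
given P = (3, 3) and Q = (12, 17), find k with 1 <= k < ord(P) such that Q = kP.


Enumerate multiples of P until we hit Q = (12, 17):
  1P = (3, 3)
  2P = (13, 16)
  3P = (14, 15)
  4P = (9, 6)
  5P = (12, 2)
  6P = (8, 6)
  7P = (0, 14)
  8P = (2, 6)
  9P = (4, 0)
  10P = (2, 13)
  11P = (0, 5)
  12P = (8, 13)
  13P = (12, 17)
Match found at i = 13.

k = 13


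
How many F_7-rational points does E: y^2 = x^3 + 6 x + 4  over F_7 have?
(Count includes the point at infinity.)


For each x in F_7, count y with y^2 = x^3 + 6 x + 4 mod 7:
  x = 0: RHS = 4, y in [2, 5]  -> 2 point(s)
  x = 1: RHS = 4, y in [2, 5]  -> 2 point(s)
  x = 3: RHS = 0, y in [0]  -> 1 point(s)
  x = 4: RHS = 1, y in [1, 6]  -> 2 point(s)
  x = 6: RHS = 4, y in [2, 5]  -> 2 point(s)
Affine points: 9. Add the point at infinity: total = 10.

#E(F_7) = 10


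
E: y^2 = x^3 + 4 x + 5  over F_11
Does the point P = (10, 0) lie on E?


Check whether y^2 = x^3 + 4 x + 5 (mod 11) for (x, y) = (10, 0).
LHS: y^2 = 0^2 mod 11 = 0
RHS: x^3 + 4 x + 5 = 10^3 + 4*10 + 5 mod 11 = 0
LHS = RHS

Yes, on the curve


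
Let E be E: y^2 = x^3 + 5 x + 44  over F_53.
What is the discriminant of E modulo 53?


4 a^3 + 27 b^2 = 4*5^3 + 27*44^2 = 500 + 52272 = 52772
Delta = -16 * (52772) = -844352
Delta mod 53 = 44

Delta = 44 (mod 53)


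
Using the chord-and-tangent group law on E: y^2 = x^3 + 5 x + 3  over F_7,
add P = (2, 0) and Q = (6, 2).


P != Q, so use the chord formula.
s = (y2 - y1) / (x2 - x1) = (2) / (4) mod 7 = 4
x3 = s^2 - x1 - x2 mod 7 = 4^2 - 2 - 6 = 1
y3 = s (x1 - x3) - y1 mod 7 = 4 * (2 - 1) - 0 = 4

P + Q = (1, 4)


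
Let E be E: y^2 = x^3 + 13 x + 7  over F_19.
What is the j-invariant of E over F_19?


Delta = -16(4 a^3 + 27 b^2) mod 19 = 9
-1728 * (4 a)^3 = -1728 * (4*13)^3 mod 19 = 8
j = 8 * 9^(-1) mod 19 = 3

j = 3 (mod 19)


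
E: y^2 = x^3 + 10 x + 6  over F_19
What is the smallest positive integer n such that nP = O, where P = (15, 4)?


Compute successive multiples of P until we hit O:
  1P = (15, 4)
  2P = (0, 5)
  3P = (10, 2)
  4P = (1, 13)
  5P = (7, 18)
  6P = (6, 4)
  7P = (17, 15)
  8P = (3, 5)
  ... (continuing to 23P)
  23P = O

ord(P) = 23


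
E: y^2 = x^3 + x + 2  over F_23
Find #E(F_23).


For each x in F_23, count y with y^2 = x^3 + 1 x + 2 mod 23:
  x = 0: RHS = 2, y in [5, 18]  -> 2 point(s)
  x = 1: RHS = 4, y in [2, 21]  -> 2 point(s)
  x = 2: RHS = 12, y in [9, 14]  -> 2 point(s)
  x = 3: RHS = 9, y in [3, 20]  -> 2 point(s)
  x = 4: RHS = 1, y in [1, 22]  -> 2 point(s)
  x = 8: RHS = 16, y in [4, 19]  -> 2 point(s)
  x = 9: RHS = 4, y in [2, 21]  -> 2 point(s)
  x = 10: RHS = 0, y in [0]  -> 1 point(s)
  x = 13: RHS = 4, y in [2, 21]  -> 2 point(s)
  x = 14: RHS = 0, y in [0]  -> 1 point(s)
  x = 19: RHS = 3, y in [7, 16]  -> 2 point(s)
  x = 20: RHS = 18, y in [8, 15]  -> 2 point(s)
  x = 22: RHS = 0, y in [0]  -> 1 point(s)
Affine points: 23. Add the point at infinity: total = 24.

#E(F_23) = 24


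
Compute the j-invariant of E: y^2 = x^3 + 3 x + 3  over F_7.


Delta = -16(4 a^3 + 27 b^2) mod 7 = 5
-1728 * (4 a)^3 = -1728 * (4*3)^3 mod 7 = 6
j = 6 * 5^(-1) mod 7 = 4

j = 4 (mod 7)


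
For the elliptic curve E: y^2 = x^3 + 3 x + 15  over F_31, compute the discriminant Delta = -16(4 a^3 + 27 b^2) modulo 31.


4 a^3 + 27 b^2 = 4*3^3 + 27*15^2 = 108 + 6075 = 6183
Delta = -16 * (6183) = -98928
Delta mod 31 = 24

Delta = 24 (mod 31)


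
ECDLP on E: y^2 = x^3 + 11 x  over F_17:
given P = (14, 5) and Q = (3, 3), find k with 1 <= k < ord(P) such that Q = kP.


Enumerate multiples of P until we hit Q = (3, 3):
  1P = (14, 5)
  2P = (15, 15)
  3P = (3, 3)
Match found at i = 3.

k = 3


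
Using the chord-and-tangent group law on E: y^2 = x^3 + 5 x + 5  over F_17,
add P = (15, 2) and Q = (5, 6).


P != Q, so use the chord formula.
s = (y2 - y1) / (x2 - x1) = (4) / (7) mod 17 = 3
x3 = s^2 - x1 - x2 mod 17 = 3^2 - 15 - 5 = 6
y3 = s (x1 - x3) - y1 mod 17 = 3 * (15 - 6) - 2 = 8

P + Q = (6, 8)


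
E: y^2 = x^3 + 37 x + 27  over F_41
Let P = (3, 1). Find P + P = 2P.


Doubling: s = (3 x1^2 + a) / (2 y1)
s = (3*3^2 + 37) / (2*1) mod 41 = 32
x3 = s^2 - 2 x1 mod 41 = 32^2 - 2*3 = 34
y3 = s (x1 - x3) - y1 mod 41 = 32 * (3 - 34) - 1 = 32

2P = (34, 32)


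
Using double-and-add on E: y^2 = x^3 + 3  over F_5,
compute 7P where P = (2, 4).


k = 7 = 111_2 (binary, LSB first: 111)
Double-and-add from P = (2, 4):
  bit 0 = 1: acc = O + (2, 4) = (2, 4)
  bit 1 = 1: acc = (2, 4) + (2, 1) = O
  bit 2 = 1: acc = O + (2, 4) = (2, 4)

7P = (2, 4)


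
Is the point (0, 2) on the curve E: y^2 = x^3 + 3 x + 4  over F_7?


Check whether y^2 = x^3 + 3 x + 4 (mod 7) for (x, y) = (0, 2).
LHS: y^2 = 2^2 mod 7 = 4
RHS: x^3 + 3 x + 4 = 0^3 + 3*0 + 4 mod 7 = 4
LHS = RHS

Yes, on the curve


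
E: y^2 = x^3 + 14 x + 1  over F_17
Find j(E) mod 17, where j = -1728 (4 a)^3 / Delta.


Delta = -16(4 a^3 + 27 b^2) mod 17 = 4
-1728 * (4 a)^3 = -1728 * (4*14)^3 mod 17 = 2
j = 2 * 4^(-1) mod 17 = 9

j = 9 (mod 17)


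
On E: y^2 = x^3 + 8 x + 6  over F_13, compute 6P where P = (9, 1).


k = 6 = 110_2 (binary, LSB first: 011)
Double-and-add from P = (9, 1):
  bit 0 = 0: acc unchanged = O
  bit 1 = 1: acc = O + (12, 6) = (12, 6)
  bit 2 = 1: acc = (12, 6) + (6, 6) = (8, 7)

6P = (8, 7)


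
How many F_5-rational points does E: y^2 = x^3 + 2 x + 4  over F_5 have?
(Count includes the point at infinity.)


For each x in F_5, count y with y^2 = x^3 + 2 x + 4 mod 5:
  x = 0: RHS = 4, y in [2, 3]  -> 2 point(s)
  x = 2: RHS = 1, y in [1, 4]  -> 2 point(s)
  x = 4: RHS = 1, y in [1, 4]  -> 2 point(s)
Affine points: 6. Add the point at infinity: total = 7.

#E(F_5) = 7


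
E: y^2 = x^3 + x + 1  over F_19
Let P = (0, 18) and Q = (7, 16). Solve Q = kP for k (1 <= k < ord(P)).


Enumerate multiples of P until we hit Q = (7, 16):
  1P = (0, 18)
  2P = (5, 13)
  3P = (15, 16)
  4P = (9, 6)
  5P = (16, 16)
  6P = (14, 17)
  7P = (2, 12)
  8P = (7, 3)
  9P = (10, 17)
  10P = (13, 8)
  11P = (13, 11)
  12P = (10, 2)
  13P = (7, 16)
Match found at i = 13.

k = 13


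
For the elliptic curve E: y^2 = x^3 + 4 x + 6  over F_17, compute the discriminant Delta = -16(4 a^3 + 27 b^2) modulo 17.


4 a^3 + 27 b^2 = 4*4^3 + 27*6^2 = 256 + 972 = 1228
Delta = -16 * (1228) = -19648
Delta mod 17 = 4

Delta = 4 (mod 17)


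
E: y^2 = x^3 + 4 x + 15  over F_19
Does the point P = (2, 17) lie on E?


Check whether y^2 = x^3 + 4 x + 15 (mod 19) for (x, y) = (2, 17).
LHS: y^2 = 17^2 mod 19 = 4
RHS: x^3 + 4 x + 15 = 2^3 + 4*2 + 15 mod 19 = 12
LHS != RHS

No, not on the curve


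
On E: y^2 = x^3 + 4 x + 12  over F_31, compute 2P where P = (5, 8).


Doubling: s = (3 x1^2 + a) / (2 y1)
s = (3*5^2 + 4) / (2*8) mod 31 = 3
x3 = s^2 - 2 x1 mod 31 = 3^2 - 2*5 = 30
y3 = s (x1 - x3) - y1 mod 31 = 3 * (5 - 30) - 8 = 10

2P = (30, 10)


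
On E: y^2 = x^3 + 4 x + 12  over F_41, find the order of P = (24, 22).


Compute successive multiples of P until we hit O:
  1P = (24, 22)
  2P = (36, 20)
  3P = (30, 20)
  4P = (19, 31)
  5P = (16, 21)
  6P = (26, 29)
  7P = (34, 25)
  8P = (4, 25)
  ... (continuing to 40P)
  40P = O

ord(P) = 40


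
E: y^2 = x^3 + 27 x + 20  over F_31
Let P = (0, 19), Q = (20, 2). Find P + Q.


P != Q, so use the chord formula.
s = (y2 - y1) / (x2 - x1) = (14) / (20) mod 31 = 10
x3 = s^2 - x1 - x2 mod 31 = 10^2 - 0 - 20 = 18
y3 = s (x1 - x3) - y1 mod 31 = 10 * (0 - 18) - 19 = 18

P + Q = (18, 18)


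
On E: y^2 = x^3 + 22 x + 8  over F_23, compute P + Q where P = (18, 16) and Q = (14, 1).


P != Q, so use the chord formula.
s = (y2 - y1) / (x2 - x1) = (8) / (19) mod 23 = 21
x3 = s^2 - x1 - x2 mod 23 = 21^2 - 18 - 14 = 18
y3 = s (x1 - x3) - y1 mod 23 = 21 * (18 - 18) - 16 = 7

P + Q = (18, 7)


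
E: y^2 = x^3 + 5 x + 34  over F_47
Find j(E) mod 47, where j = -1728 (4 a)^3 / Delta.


Delta = -16(4 a^3 + 27 b^2) mod 47 = 20
-1728 * (4 a)^3 = -1728 * (4*5)^3 mod 47 = 16
j = 16 * 20^(-1) mod 47 = 29

j = 29 (mod 47)


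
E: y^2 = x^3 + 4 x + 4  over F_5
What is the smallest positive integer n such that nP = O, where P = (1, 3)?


Compute successive multiples of P until we hit O:
  1P = (1, 3)
  2P = (2, 0)
  3P = (1, 2)
  4P = O

ord(P) = 4


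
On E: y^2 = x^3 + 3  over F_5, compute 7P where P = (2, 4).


k = 7 = 111_2 (binary, LSB first: 111)
Double-and-add from P = (2, 4):
  bit 0 = 1: acc = O + (2, 4) = (2, 4)
  bit 1 = 1: acc = (2, 4) + (2, 1) = O
  bit 2 = 1: acc = O + (2, 4) = (2, 4)

7P = (2, 4)


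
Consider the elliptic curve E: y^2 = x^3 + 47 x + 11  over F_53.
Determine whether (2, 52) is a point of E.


Check whether y^2 = x^3 + 47 x + 11 (mod 53) for (x, y) = (2, 52).
LHS: y^2 = 52^2 mod 53 = 1
RHS: x^3 + 47 x + 11 = 2^3 + 47*2 + 11 mod 53 = 7
LHS != RHS

No, not on the curve


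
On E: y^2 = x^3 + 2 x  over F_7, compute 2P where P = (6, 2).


Doubling: s = (3 x1^2 + a) / (2 y1)
s = (3*6^2 + 2) / (2*2) mod 7 = 3
x3 = s^2 - 2 x1 mod 7 = 3^2 - 2*6 = 4
y3 = s (x1 - x3) - y1 mod 7 = 3 * (6 - 4) - 2 = 4

2P = (4, 4)


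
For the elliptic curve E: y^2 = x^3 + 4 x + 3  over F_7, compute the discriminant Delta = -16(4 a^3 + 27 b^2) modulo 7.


4 a^3 + 27 b^2 = 4*4^3 + 27*3^2 = 256 + 243 = 499
Delta = -16 * (499) = -7984
Delta mod 7 = 3

Delta = 3 (mod 7)


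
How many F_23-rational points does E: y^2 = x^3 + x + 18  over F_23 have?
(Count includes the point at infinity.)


For each x in F_23, count y with y^2 = x^3 + 1 x + 18 mod 23:
  x = 0: RHS = 18, y in [8, 15]  -> 2 point(s)
  x = 3: RHS = 2, y in [5, 18]  -> 2 point(s)
  x = 7: RHS = 0, y in [0]  -> 1 point(s)
  x = 8: RHS = 9, y in [3, 20]  -> 2 point(s)
  x = 10: RHS = 16, y in [4, 19]  -> 2 point(s)
  x = 11: RHS = 3, y in [7, 16]  -> 2 point(s)
  x = 14: RHS = 16, y in [4, 19]  -> 2 point(s)
  x = 15: RHS = 4, y in [2, 21]  -> 2 point(s)
  x = 16: RHS = 13, y in [6, 17]  -> 2 point(s)
  x = 17: RHS = 3, y in [7, 16]  -> 2 point(s)
  x = 18: RHS = 3, y in [7, 16]  -> 2 point(s)
  x = 21: RHS = 8, y in [10, 13]  -> 2 point(s)
  x = 22: RHS = 16, y in [4, 19]  -> 2 point(s)
Affine points: 25. Add the point at infinity: total = 26.

#E(F_23) = 26


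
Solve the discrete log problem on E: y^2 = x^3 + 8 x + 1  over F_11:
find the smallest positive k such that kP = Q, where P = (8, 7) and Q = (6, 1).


Enumerate multiples of P until we hit Q = (6, 1):
  1P = (8, 7)
  2P = (4, 3)
  3P = (0, 1)
  4P = (7, 2)
  5P = (10, 5)
  6P = (5, 1)
  7P = (2, 5)
  8P = (6, 1)
Match found at i = 8.

k = 8


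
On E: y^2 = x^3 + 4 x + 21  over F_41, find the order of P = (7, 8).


Compute successive multiples of P until we hit O:
  1P = (7, 8)
  2P = (7, 33)
  3P = O

ord(P) = 3


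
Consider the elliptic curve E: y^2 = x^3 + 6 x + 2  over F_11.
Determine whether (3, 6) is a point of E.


Check whether y^2 = x^3 + 6 x + 2 (mod 11) for (x, y) = (3, 6).
LHS: y^2 = 6^2 mod 11 = 3
RHS: x^3 + 6 x + 2 = 3^3 + 6*3 + 2 mod 11 = 3
LHS = RHS

Yes, on the curve


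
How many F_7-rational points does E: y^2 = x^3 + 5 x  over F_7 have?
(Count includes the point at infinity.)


For each x in F_7, count y with y^2 = x^3 + 5 x + 0 mod 7:
  x = 0: RHS = 0, y in [0]  -> 1 point(s)
  x = 2: RHS = 4, y in [2, 5]  -> 2 point(s)
  x = 3: RHS = 0, y in [0]  -> 1 point(s)
  x = 4: RHS = 0, y in [0]  -> 1 point(s)
  x = 6: RHS = 1, y in [1, 6]  -> 2 point(s)
Affine points: 7. Add the point at infinity: total = 8.

#E(F_7) = 8


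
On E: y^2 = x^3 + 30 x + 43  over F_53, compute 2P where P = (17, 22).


Doubling: s = (3 x1^2 + a) / (2 y1)
s = (3*17^2 + 30) / (2*22) mod 53 = 24
x3 = s^2 - 2 x1 mod 53 = 24^2 - 2*17 = 12
y3 = s (x1 - x3) - y1 mod 53 = 24 * (17 - 12) - 22 = 45

2P = (12, 45)


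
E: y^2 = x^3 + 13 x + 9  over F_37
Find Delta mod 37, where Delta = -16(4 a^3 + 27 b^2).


4 a^3 + 27 b^2 = 4*13^3 + 27*9^2 = 8788 + 2187 = 10975
Delta = -16 * (10975) = -175600
Delta mod 37 = 2

Delta = 2 (mod 37)


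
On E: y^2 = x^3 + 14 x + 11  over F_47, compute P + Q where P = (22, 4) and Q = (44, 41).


P != Q, so use the chord formula.
s = (y2 - y1) / (x2 - x1) = (37) / (22) mod 47 = 38
x3 = s^2 - x1 - x2 mod 47 = 38^2 - 22 - 44 = 15
y3 = s (x1 - x3) - y1 mod 47 = 38 * (22 - 15) - 4 = 27

P + Q = (15, 27)


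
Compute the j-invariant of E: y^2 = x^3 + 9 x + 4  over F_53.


Delta = -16(4 a^3 + 27 b^2) mod 53 = 15
-1728 * (4 a)^3 = -1728 * (4*9)^3 mod 53 = 18
j = 18 * 15^(-1) mod 53 = 33

j = 33 (mod 53)


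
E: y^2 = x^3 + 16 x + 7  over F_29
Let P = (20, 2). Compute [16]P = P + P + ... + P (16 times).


k = 16 = 10000_2 (binary, LSB first: 00001)
Double-and-add from P = (20, 2):
  bit 0 = 0: acc unchanged = O
  bit 1 = 0: acc unchanged = O
  bit 2 = 0: acc unchanged = O
  bit 3 = 0: acc unchanged = O
  bit 4 = 1: acc = O + (22, 25) = (22, 25)

16P = (22, 25)


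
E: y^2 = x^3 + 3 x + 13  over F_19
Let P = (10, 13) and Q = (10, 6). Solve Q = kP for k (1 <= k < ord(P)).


Enumerate multiples of P until we hit Q = (10, 6):
  1P = (10, 13)
  2P = (6, 0)
  3P = (10, 6)
Match found at i = 3.

k = 3


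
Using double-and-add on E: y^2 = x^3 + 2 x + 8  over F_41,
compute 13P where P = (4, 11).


k = 13 = 1101_2 (binary, LSB first: 1011)
Double-and-add from P = (4, 11):
  bit 0 = 1: acc = O + (4, 11) = (4, 11)
  bit 1 = 0: acc unchanged = (4, 11)
  bit 2 = 1: acc = (4, 11) + (5, 15) = (7, 18)
  bit 3 = 1: acc = (7, 18) + (39, 18) = (36, 23)

13P = (36, 23)


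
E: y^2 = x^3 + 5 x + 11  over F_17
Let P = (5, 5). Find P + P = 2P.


Doubling: s = (3 x1^2 + a) / (2 y1)
s = (3*5^2 + 5) / (2*5) mod 17 = 8
x3 = s^2 - 2 x1 mod 17 = 8^2 - 2*5 = 3
y3 = s (x1 - x3) - y1 mod 17 = 8 * (5 - 3) - 5 = 11

2P = (3, 11)


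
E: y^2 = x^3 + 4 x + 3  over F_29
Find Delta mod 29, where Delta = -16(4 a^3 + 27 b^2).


4 a^3 + 27 b^2 = 4*4^3 + 27*3^2 = 256 + 243 = 499
Delta = -16 * (499) = -7984
Delta mod 29 = 20

Delta = 20 (mod 29)


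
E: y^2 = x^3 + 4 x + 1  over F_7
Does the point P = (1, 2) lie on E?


Check whether y^2 = x^3 + 4 x + 1 (mod 7) for (x, y) = (1, 2).
LHS: y^2 = 2^2 mod 7 = 4
RHS: x^3 + 4 x + 1 = 1^3 + 4*1 + 1 mod 7 = 6
LHS != RHS

No, not on the curve


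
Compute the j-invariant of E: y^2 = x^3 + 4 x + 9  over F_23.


Delta = -16(4 a^3 + 27 b^2) mod 23 = 12
-1728 * (4 a)^3 = -1728 * (4*4)^3 mod 23 = 17
j = 17 * 12^(-1) mod 23 = 11

j = 11 (mod 23)


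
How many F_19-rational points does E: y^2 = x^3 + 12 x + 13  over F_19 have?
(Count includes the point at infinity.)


For each x in F_19, count y with y^2 = x^3 + 12 x + 13 mod 19:
  x = 1: RHS = 7, y in [8, 11]  -> 2 point(s)
  x = 2: RHS = 7, y in [8, 11]  -> 2 point(s)
  x = 3: RHS = 0, y in [0]  -> 1 point(s)
  x = 4: RHS = 11, y in [7, 12]  -> 2 point(s)
  x = 6: RHS = 16, y in [4, 15]  -> 2 point(s)
  x = 12: RHS = 4, y in [2, 17]  -> 2 point(s)
  x = 16: RHS = 7, y in [8, 11]  -> 2 point(s)
  x = 17: RHS = 0, y in [0]  -> 1 point(s)
  x = 18: RHS = 0, y in [0]  -> 1 point(s)
Affine points: 15. Add the point at infinity: total = 16.

#E(F_19) = 16


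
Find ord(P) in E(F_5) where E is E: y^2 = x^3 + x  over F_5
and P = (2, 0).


Compute successive multiples of P until we hit O:
  1P = (2, 0)
  2P = O

ord(P) = 2


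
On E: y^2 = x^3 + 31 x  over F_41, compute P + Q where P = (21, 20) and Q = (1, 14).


P != Q, so use the chord formula.
s = (y2 - y1) / (x2 - x1) = (35) / (21) mod 41 = 29
x3 = s^2 - x1 - x2 mod 41 = 29^2 - 21 - 1 = 40
y3 = s (x1 - x3) - y1 mod 41 = 29 * (21 - 40) - 20 = 3

P + Q = (40, 3)


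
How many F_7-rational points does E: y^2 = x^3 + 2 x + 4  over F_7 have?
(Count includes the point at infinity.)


For each x in F_7, count y with y^2 = x^3 + 2 x + 4 mod 7:
  x = 0: RHS = 4, y in [2, 5]  -> 2 point(s)
  x = 1: RHS = 0, y in [0]  -> 1 point(s)
  x = 2: RHS = 2, y in [3, 4]  -> 2 point(s)
  x = 3: RHS = 2, y in [3, 4]  -> 2 point(s)
  x = 6: RHS = 1, y in [1, 6]  -> 2 point(s)
Affine points: 9. Add the point at infinity: total = 10.

#E(F_7) = 10


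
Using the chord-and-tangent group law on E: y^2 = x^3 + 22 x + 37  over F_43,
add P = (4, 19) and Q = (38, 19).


P != Q, so use the chord formula.
s = (y2 - y1) / (x2 - x1) = (0) / (34) mod 43 = 0
x3 = s^2 - x1 - x2 mod 43 = 0^2 - 4 - 38 = 1
y3 = s (x1 - x3) - y1 mod 43 = 0 * (4 - 1) - 19 = 24

P + Q = (1, 24)


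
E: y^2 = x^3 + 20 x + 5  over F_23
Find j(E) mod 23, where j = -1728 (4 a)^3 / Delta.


Delta = -16(4 a^3 + 27 b^2) mod 23 = 13
-1728 * (4 a)^3 = -1728 * (4*20)^3 mod 23 = 9
j = 9 * 13^(-1) mod 23 = 6

j = 6 (mod 23)


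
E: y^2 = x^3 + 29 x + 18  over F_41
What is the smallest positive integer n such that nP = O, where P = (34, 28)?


Compute successive multiples of P until we hit O:
  1P = (34, 28)
  2P = (13, 38)
  3P = (25, 38)
  4P = (5, 40)
  5P = (3, 3)
  6P = (0, 10)
  7P = (27, 36)
  8P = (29, 19)
  ... (continuing to 33P)
  33P = O

ord(P) = 33


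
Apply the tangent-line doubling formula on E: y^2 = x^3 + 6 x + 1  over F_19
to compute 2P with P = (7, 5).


Doubling: s = (3 x1^2 + a) / (2 y1)
s = (3*7^2 + 6) / (2*5) mod 19 = 2
x3 = s^2 - 2 x1 mod 19 = 2^2 - 2*7 = 9
y3 = s (x1 - x3) - y1 mod 19 = 2 * (7 - 9) - 5 = 10

2P = (9, 10)


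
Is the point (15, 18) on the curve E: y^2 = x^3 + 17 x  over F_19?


Check whether y^2 = x^3 + 17 x + 0 (mod 19) for (x, y) = (15, 18).
LHS: y^2 = 18^2 mod 19 = 1
RHS: x^3 + 17 x + 0 = 15^3 + 17*15 + 0 mod 19 = 1
LHS = RHS

Yes, on the curve


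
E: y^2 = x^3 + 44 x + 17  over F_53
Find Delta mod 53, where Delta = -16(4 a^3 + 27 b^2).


4 a^3 + 27 b^2 = 4*44^3 + 27*17^2 = 340736 + 7803 = 348539
Delta = -16 * (348539) = -5576624
Delta mod 53 = 36

Delta = 36 (mod 53)


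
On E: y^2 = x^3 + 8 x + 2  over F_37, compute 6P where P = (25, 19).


k = 6 = 110_2 (binary, LSB first: 011)
Double-and-add from P = (25, 19):
  bit 0 = 0: acc unchanged = O
  bit 1 = 1: acc = O + (3, 4) = (3, 4)
  bit 2 = 1: acc = (3, 4) + (1, 14) = (21, 12)

6P = (21, 12)


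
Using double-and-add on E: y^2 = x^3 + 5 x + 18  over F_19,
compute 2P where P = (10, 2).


k = 2 = 10_2 (binary, LSB first: 01)
Double-and-add from P = (10, 2):
  bit 0 = 0: acc unchanged = O
  bit 1 = 1: acc = O + (5, 4) = (5, 4)

2P = (5, 4)


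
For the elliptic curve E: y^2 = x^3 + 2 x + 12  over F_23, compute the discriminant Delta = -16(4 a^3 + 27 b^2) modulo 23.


4 a^3 + 27 b^2 = 4*2^3 + 27*12^2 = 32 + 3888 = 3920
Delta = -16 * (3920) = -62720
Delta mod 23 = 1

Delta = 1 (mod 23)


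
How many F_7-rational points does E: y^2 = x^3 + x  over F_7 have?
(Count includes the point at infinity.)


For each x in F_7, count y with y^2 = x^3 + 1 x + 0 mod 7:
  x = 0: RHS = 0, y in [0]  -> 1 point(s)
  x = 1: RHS = 2, y in [3, 4]  -> 2 point(s)
  x = 3: RHS = 2, y in [3, 4]  -> 2 point(s)
  x = 5: RHS = 4, y in [2, 5]  -> 2 point(s)
Affine points: 7. Add the point at infinity: total = 8.

#E(F_7) = 8


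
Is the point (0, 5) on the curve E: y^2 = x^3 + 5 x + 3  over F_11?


Check whether y^2 = x^3 + 5 x + 3 (mod 11) for (x, y) = (0, 5).
LHS: y^2 = 5^2 mod 11 = 3
RHS: x^3 + 5 x + 3 = 0^3 + 5*0 + 3 mod 11 = 3
LHS = RHS

Yes, on the curve


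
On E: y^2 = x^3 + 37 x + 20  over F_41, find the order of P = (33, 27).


Compute successive multiples of P until we hit O:
  1P = (33, 27)
  2P = (0, 15)
  3P = (0, 26)
  4P = (33, 14)
  5P = O

ord(P) = 5


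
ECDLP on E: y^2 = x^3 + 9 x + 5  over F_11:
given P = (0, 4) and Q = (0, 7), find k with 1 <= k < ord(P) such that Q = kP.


Enumerate multiples of P until we hit Q = (0, 7):
  1P = (0, 4)
  2P = (9, 1)
  3P = (7, 2)
  4P = (7, 9)
  5P = (9, 10)
  6P = (0, 7)
Match found at i = 6.

k = 6


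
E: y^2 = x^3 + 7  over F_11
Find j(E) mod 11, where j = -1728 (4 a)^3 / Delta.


Delta = -16(4 a^3 + 27 b^2) mod 11 = 7
-1728 * (4 a)^3 = -1728 * (4*0)^3 mod 11 = 0
j = 0 * 7^(-1) mod 11 = 0

j = 0 (mod 11)


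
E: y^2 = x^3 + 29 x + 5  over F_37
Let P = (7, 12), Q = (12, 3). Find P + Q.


P != Q, so use the chord formula.
s = (y2 - y1) / (x2 - x1) = (28) / (5) mod 37 = 13
x3 = s^2 - x1 - x2 mod 37 = 13^2 - 7 - 12 = 2
y3 = s (x1 - x3) - y1 mod 37 = 13 * (7 - 2) - 12 = 16

P + Q = (2, 16)


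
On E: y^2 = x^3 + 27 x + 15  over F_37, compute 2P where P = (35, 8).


Doubling: s = (3 x1^2 + a) / (2 y1)
s = (3*35^2 + 27) / (2*8) mod 37 = 14
x3 = s^2 - 2 x1 mod 37 = 14^2 - 2*35 = 15
y3 = s (x1 - x3) - y1 mod 37 = 14 * (35 - 15) - 8 = 13

2P = (15, 13)


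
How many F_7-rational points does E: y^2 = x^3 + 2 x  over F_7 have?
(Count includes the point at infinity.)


For each x in F_7, count y with y^2 = x^3 + 2 x + 0 mod 7:
  x = 0: RHS = 0, y in [0]  -> 1 point(s)
  x = 4: RHS = 2, y in [3, 4]  -> 2 point(s)
  x = 5: RHS = 2, y in [3, 4]  -> 2 point(s)
  x = 6: RHS = 4, y in [2, 5]  -> 2 point(s)
Affine points: 7. Add the point at infinity: total = 8.

#E(F_7) = 8


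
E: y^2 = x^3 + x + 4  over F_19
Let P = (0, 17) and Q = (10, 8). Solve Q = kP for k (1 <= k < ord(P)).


Enumerate multiples of P until we hit Q = (10, 8):
  1P = (0, 17)
  2P = (6, 13)
  3P = (5, 18)
  4P = (11, 15)
  5P = (14, 8)
  6P = (9, 1)
  7P = (8, 12)
  8P = (1, 5)
  9P = (10, 8)
Match found at i = 9.

k = 9


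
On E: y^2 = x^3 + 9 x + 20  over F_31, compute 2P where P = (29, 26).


Doubling: s = (3 x1^2 + a) / (2 y1)
s = (3*29^2 + 9) / (2*26) mod 31 = 1
x3 = s^2 - 2 x1 mod 31 = 1^2 - 2*29 = 5
y3 = s (x1 - x3) - y1 mod 31 = 1 * (29 - 5) - 26 = 29

2P = (5, 29)


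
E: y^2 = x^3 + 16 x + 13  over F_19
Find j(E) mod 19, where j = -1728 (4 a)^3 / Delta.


Delta = -16(4 a^3 + 27 b^2) mod 19 = 8
-1728 * (4 a)^3 = -1728 * (4*16)^3 mod 19 = 1
j = 1 * 8^(-1) mod 19 = 12

j = 12 (mod 19)
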